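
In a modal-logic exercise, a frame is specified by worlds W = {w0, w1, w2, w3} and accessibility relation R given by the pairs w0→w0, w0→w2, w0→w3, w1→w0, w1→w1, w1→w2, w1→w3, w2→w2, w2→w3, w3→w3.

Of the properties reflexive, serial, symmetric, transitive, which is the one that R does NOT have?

Reflexive: yes — every world is R-related to itself.
Serial: yes — every world has a successor (e.g. w0 R w0).
Symmetric: no — w0 R w2 but not w2 R w0.
Transitive: yes — every two-step R-path is closed by a direct edge.
Only symmetric fails.

symmetric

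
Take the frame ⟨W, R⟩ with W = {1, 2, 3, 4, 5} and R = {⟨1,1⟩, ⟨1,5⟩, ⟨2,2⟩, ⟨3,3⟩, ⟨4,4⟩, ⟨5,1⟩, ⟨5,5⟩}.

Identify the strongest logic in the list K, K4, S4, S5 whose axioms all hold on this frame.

Transitive (axiom 4): yes — every two-step R-path is closed by a direct edge.
Reflexive (axiom T): yes — every world is R-related to itself.
Euclidean (axiom 5): yes — any two successors of a common world are R-related.
So F validates K, K4, S4, S5. The strongest is S5.

S5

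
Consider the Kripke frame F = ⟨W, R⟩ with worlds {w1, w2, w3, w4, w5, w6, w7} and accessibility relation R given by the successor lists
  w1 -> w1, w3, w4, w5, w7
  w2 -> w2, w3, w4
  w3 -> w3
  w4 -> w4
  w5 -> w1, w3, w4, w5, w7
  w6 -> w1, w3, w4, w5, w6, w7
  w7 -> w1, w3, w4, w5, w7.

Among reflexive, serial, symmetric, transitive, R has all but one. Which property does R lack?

Reflexive: yes — every world is R-related to itself.
Serial: yes — every world has a successor (e.g. w1 R w1).
Symmetric: no — w1 R w3 but not w3 R w1.
Transitive: yes — every two-step R-path is closed by a direct edge.
Only symmetric fails.

symmetric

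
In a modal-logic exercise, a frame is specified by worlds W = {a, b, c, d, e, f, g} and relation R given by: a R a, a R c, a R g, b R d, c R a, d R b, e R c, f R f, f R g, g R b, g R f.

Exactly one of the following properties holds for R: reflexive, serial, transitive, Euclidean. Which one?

serial

Reflexive: no — b is not related to itself.
Serial: yes — every world has a successor (e.g. a R a).
Transitive: no — a R g and g R b, but not a R b.
Euclidean: no — a R c and a R g, but not c R g.
Only serial holds.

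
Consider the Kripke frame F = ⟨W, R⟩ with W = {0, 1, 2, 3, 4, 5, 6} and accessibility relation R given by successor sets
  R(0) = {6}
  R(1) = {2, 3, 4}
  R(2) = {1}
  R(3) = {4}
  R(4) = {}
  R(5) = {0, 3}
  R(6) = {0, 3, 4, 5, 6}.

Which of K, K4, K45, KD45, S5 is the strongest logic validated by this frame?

Transitive (axiom 4): no — 0 R 6 and 6 R 3, but not 0 R 3.
Euclidean (axiom 5): no — 1 R 2 and 1 R 3, but not 2 R 3.
Serial (axiom D): no — 4 has no R-successor.
Reflexive (axiom T): no — 0 is not related to itself.
So F validates K; K4 would additionally require R to be transitive. The strongest is K.

K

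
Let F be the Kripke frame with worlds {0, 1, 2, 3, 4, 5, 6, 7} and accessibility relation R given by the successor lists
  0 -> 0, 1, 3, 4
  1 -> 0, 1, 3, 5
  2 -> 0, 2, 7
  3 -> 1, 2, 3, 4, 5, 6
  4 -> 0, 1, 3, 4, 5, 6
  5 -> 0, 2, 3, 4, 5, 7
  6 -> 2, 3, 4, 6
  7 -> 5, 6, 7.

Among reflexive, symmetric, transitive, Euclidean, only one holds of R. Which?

reflexive

Reflexive: yes — every world is R-related to itself.
Symmetric: no — 0 R 3 but not 3 R 0.
Transitive: no — 0 R 1 and 1 R 5, but not 0 R 5.
Euclidean: no — 0 R 1 and 0 R 4, but not 1 R 4.
Only reflexive holds.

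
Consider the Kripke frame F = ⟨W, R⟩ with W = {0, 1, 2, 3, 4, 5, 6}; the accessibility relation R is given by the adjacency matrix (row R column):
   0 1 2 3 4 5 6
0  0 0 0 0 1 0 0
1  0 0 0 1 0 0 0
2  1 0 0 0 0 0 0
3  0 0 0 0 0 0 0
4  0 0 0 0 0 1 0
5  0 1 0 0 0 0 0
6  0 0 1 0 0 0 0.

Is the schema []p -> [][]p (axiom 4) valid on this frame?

No

Axiom 4 corresponds to the accessibility relation being transitive.
Transitive: no — 0 R 4 and 4 R 5, but not 0 R 5.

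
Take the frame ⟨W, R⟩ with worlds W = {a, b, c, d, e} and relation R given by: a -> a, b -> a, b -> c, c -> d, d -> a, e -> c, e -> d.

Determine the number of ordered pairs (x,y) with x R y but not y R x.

6

Enumerating: (b,a), (b,c), (c,d), (d,a), (e,c), (e,d).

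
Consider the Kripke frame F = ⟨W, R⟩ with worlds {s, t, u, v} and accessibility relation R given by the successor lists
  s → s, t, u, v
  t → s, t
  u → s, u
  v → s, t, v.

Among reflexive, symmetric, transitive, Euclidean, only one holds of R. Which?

Reflexive: yes — every world is R-related to itself.
Symmetric: no — v R t but not t R v.
Transitive: no — t R s and s R u, but not t R u.
Euclidean: no — s R t and s R u, but not t R u.
Only reflexive holds.

reflexive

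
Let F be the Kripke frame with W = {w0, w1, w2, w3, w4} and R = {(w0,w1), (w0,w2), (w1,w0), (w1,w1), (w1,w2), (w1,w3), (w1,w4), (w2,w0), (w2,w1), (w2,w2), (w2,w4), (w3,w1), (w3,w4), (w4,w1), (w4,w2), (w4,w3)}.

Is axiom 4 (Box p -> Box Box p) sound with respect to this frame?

The schema 4 characterises exactly the transitive frames.
Transitive: no — w0 R w1 and w1 R w3, but not w0 R w3.

No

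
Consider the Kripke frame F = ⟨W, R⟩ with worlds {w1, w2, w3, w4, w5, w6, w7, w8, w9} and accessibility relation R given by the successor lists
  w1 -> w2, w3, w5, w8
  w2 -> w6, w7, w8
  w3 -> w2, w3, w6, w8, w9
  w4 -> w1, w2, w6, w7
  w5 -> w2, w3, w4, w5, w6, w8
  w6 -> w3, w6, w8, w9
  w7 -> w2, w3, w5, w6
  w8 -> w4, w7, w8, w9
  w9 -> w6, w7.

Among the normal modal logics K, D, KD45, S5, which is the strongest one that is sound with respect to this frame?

Serial (axiom D): yes — every world has a successor (e.g. w1 R w2).
Euclidean (axiom 5): no — w1 R w2 and w1 R w3, but not w2 R w3.
Transitive (axiom 4): no — w1 R w2 and w2 R w6, but not w1 R w6.
Reflexive (axiom T): no — w1 is not related to itself.
So F validates K, D; KD45 would additionally require R to be Euclidean and transitive. The strongest is D.

D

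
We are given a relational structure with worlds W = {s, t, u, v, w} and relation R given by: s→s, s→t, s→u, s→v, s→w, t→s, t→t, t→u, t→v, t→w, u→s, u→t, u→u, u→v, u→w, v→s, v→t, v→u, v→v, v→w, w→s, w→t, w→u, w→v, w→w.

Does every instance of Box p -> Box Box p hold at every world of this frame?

Axiom 4 corresponds to the accessibility relation being transitive.
Transitive: yes — every two-step R-path is closed by a direct edge.

Yes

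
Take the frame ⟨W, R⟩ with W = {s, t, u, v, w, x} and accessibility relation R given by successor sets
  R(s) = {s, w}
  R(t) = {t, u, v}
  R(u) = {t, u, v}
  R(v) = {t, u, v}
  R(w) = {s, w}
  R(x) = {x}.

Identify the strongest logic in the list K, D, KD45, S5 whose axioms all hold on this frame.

S5

Serial (axiom D): yes — every world has a successor (e.g. s R s).
Euclidean (axiom 5): yes — any two successors of a common world are R-related.
Transitive (axiom 4): yes — every two-step R-path is closed by a direct edge.
Reflexive (axiom T): yes — every world is R-related to itself.
So F validates K, D, KD45, S5. The strongest is S5.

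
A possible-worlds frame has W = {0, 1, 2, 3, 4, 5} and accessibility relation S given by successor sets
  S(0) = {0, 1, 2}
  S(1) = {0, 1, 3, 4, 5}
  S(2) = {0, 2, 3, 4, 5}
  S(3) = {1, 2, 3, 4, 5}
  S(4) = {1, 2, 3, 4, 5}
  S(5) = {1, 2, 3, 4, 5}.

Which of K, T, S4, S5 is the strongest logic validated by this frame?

Reflexive (axiom T): yes — every world is S-related to itself.
Transitive (axiom 4): no — 0 S 1 and 1 S 3, but not 0 S 3.
Euclidean (axiom 5): no — 0 S 1 and 0 S 2, but not 1 S 2.
So F validates K, T; S4 would additionally require S to be transitive. The strongest is T.

T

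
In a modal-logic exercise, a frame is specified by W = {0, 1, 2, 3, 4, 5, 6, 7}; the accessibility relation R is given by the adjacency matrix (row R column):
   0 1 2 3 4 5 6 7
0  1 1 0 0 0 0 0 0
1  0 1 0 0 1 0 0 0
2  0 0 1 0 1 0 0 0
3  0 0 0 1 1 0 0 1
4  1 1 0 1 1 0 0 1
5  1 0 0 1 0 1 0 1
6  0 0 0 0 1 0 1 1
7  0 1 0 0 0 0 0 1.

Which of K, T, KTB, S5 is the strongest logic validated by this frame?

T

Reflexive (axiom T): yes — every world is R-related to itself.
Symmetric (axiom B): no — 0 R 1 but not 1 R 0.
Euclidean (axiom 5): no — 3 R 7 and 3 R 4, but not 7 R 4.
So F validates K, T; KTB would additionally require R to be symmetric. The strongest is T.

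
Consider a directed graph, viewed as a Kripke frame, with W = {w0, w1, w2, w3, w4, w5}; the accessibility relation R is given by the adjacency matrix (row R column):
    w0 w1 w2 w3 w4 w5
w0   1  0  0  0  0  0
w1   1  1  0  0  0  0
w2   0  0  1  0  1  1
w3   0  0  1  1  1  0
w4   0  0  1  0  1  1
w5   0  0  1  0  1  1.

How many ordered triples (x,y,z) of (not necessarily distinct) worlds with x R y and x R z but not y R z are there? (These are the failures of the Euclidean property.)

3

Enumerating: (w1,w0,w1), (w3,w2,w3), (w3,w4,w3).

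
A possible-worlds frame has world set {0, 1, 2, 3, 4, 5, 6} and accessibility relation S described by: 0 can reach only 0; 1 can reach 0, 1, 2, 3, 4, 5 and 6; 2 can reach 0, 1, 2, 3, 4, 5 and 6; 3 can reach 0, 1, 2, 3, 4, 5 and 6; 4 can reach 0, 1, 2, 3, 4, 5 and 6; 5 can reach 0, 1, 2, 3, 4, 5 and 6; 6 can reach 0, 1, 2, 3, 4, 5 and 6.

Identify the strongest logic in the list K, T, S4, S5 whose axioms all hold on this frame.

S4

Reflexive (axiom T): yes — every world is S-related to itself.
Transitive (axiom 4): yes — every two-step S-path is closed by a direct edge.
Euclidean (axiom 5): no — 1 S 0 and 1 S 2, but not 0 S 2.
So F validates K, T, S4; S5 would additionally require S to be Euclidean. The strongest is S4.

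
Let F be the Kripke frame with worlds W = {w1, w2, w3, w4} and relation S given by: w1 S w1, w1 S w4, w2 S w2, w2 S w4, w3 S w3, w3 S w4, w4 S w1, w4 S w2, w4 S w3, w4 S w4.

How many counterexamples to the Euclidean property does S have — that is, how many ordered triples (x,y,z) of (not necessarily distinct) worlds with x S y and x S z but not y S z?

6

Enumerating: (w4,w1,w2), (w4,w1,w3), (w4,w2,w1), (w4,w2,w3), (w4,w3,w1), (w4,w3,w2).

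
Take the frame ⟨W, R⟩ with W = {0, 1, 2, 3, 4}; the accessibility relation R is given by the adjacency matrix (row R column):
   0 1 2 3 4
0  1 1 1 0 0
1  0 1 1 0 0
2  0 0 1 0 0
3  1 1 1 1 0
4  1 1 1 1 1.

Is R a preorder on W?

Yes

Reflexive: yes — every world is R-related to itself.
Transitive: yes — every two-step R-path is closed by a direct edge.
So R is a preorder.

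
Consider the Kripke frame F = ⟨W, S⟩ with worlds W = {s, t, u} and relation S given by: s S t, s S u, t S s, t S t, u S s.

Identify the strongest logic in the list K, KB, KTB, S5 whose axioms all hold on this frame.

Symmetric (axiom B): yes — every pair in S has its reverse in S.
Reflexive (axiom T): no — s is not related to itself.
Euclidean (axiom 5): no — s S t and s S u, but not t S u.
So F validates K, KB; KTB would additionally require S to be reflexive. The strongest is KB.

KB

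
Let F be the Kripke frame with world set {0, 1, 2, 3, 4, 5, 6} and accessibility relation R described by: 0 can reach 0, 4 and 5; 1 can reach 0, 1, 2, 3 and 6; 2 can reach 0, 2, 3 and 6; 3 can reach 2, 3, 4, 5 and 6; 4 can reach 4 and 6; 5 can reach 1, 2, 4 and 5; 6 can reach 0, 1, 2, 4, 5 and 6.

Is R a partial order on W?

No

Reflexive: yes — every world is R-related to itself.
Transitive: no — 0 R 4 and 4 R 6, but not 0 R 6.
Antisymmetric: no — 1 R 6 and 6 R 1 with 1 ≠ 6.
So R is not a partial order.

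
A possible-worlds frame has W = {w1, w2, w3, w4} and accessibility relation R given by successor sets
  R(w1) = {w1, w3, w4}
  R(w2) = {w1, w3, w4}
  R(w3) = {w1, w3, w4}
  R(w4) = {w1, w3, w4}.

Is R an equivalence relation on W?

No

Reflexive: no — w2 is not related to itself.
Symmetric: no — w2 R w1 but not w1 R w2.
Transitive: yes — every two-step R-path is closed by a direct edge.
So R is not an equivalence relation.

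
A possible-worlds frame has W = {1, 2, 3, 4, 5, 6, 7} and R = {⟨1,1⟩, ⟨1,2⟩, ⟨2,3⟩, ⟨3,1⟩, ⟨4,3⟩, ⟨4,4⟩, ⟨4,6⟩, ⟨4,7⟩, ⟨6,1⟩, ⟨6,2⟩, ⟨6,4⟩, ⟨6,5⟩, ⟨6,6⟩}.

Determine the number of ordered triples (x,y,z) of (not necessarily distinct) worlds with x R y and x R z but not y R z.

29

Enumerating: (1,2,1), (1,2,2), (2,3,3), (4,3,3), (4,3,4), (4,3,6), (4,3,7), (4,6,3), (4,6,7), (4,7,3), (4,7,4), (4,7,6), … and 17 more.
Total: 29.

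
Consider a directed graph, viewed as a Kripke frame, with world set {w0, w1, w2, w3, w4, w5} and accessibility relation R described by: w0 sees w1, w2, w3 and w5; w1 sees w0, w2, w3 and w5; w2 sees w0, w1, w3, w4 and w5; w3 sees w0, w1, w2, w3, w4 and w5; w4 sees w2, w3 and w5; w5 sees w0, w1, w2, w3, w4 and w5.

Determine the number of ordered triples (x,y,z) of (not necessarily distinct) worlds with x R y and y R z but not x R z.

Enumerating: (w0,w1,w0), (w0,w2,w0), (w0,w2,w4), (w0,w3,w0), (w0,w3,w4), (w0,w5,w0), (w0,w5,w4), (w1,w0,w1), (w1,w2,w1), (w1,w2,w4), (w1,w3,w1), (w1,w3,w4), … and 16 more.
Total: 28.

28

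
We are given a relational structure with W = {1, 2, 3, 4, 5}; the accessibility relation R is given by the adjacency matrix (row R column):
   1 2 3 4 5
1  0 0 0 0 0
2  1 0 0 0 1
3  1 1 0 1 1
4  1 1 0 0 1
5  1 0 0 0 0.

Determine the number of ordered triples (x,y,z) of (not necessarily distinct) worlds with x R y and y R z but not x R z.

R is transitive; there are no such tuples.

0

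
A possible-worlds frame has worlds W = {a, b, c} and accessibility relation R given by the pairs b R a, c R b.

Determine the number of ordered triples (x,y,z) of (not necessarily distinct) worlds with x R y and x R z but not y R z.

Enumerating: (b,a,a), (c,b,b).

2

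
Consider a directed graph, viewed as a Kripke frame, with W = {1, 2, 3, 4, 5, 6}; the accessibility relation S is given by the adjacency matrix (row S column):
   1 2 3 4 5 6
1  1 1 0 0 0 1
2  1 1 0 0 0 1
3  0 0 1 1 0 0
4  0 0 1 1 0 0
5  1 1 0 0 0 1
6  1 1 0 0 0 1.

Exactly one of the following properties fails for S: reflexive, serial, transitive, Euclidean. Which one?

Reflexive: no — 5 is not related to itself.
Serial: yes — every world has a successor (e.g. 1 S 1).
Transitive: yes — every two-step S-path is closed by a direct edge.
Euclidean: yes — any two successors of a common world are S-related.
Only reflexive fails.

reflexive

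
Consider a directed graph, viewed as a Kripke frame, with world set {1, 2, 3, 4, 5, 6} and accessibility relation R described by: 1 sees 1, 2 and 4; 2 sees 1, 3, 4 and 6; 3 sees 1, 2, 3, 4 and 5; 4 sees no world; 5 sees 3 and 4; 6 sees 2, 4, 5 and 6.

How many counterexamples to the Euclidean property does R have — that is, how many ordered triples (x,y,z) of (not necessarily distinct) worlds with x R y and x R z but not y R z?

Enumerating: (1,2,2), (1,4,1), (1,4,2), (1,4,4), (2,1,3), (2,1,6), (2,3,6), (2,4,1), (2,4,3), (2,4,4), (2,4,6), (2,6,1), … and 24 more.
Total: 36.

36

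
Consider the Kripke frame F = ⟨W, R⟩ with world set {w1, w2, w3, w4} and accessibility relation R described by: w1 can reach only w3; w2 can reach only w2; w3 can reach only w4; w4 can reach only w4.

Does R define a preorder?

Reflexive: no — w1 is not related to itself.
Transitive: no — w1 R w3 and w3 R w4, but not w1 R w4.
So R is not a preorder.

No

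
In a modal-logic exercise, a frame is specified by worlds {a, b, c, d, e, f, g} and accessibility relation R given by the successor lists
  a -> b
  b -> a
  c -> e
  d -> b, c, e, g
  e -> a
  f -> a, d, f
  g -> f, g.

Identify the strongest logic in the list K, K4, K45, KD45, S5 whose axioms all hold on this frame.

K

Transitive (axiom 4): no — c R e and e R a, but not c R a.
Euclidean (axiom 5): no — d R b and d R c, but not b R c.
Serial (axiom D): yes — every world has a successor (e.g. a R b).
Reflexive (axiom T): no — a is not related to itself.
So F validates K; K4 would additionally require R to be transitive. The strongest is K.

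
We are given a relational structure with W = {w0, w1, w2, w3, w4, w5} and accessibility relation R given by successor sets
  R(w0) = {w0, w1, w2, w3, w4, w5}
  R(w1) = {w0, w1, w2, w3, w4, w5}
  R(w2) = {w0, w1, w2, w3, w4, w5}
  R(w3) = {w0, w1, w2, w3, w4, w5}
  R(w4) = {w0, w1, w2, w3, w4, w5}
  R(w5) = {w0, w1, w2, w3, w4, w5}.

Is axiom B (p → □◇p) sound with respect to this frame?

By correspondence theory, B is valid on a frame iff R is symmetric.
Symmetric: yes — every pair in R has its reverse in R.

Yes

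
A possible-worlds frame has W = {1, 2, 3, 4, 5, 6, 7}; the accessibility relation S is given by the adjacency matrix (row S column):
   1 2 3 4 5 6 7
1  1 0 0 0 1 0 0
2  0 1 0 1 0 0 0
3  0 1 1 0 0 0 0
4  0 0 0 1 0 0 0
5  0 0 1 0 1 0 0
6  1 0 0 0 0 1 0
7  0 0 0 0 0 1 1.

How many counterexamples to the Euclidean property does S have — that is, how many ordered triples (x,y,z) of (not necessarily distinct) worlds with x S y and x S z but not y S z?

6

Enumerating: (1,5,1), (2,4,2), (3,2,3), (5,3,5), (6,1,6), (7,6,7).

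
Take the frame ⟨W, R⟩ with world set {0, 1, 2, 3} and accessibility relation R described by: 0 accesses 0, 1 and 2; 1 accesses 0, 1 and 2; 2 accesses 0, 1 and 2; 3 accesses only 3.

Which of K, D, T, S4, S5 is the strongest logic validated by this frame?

S5

Serial (axiom D): yes — every world has a successor (e.g. 0 R 0).
Reflexive (axiom T): yes — every world is R-related to itself.
Transitive (axiom 4): yes — every two-step R-path is closed by a direct edge.
Euclidean (axiom 5): yes — any two successors of a common world are R-related.
So F validates K, D, T, S4, S5. The strongest is S5.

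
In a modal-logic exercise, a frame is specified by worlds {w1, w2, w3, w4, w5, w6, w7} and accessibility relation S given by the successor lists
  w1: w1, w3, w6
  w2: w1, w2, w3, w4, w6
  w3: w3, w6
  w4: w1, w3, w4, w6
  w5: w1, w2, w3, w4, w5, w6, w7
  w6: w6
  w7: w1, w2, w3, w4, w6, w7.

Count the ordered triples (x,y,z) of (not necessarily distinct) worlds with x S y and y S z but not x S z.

S is transitive; there are no such tuples.

0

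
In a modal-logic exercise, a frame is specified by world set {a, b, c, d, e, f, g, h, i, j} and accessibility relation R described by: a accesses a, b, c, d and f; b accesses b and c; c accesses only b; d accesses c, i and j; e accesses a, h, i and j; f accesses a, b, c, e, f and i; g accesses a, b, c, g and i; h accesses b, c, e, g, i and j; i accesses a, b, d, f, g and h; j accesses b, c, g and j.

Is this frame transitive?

No

Transitive: no — a R d and d R i, but not a R i.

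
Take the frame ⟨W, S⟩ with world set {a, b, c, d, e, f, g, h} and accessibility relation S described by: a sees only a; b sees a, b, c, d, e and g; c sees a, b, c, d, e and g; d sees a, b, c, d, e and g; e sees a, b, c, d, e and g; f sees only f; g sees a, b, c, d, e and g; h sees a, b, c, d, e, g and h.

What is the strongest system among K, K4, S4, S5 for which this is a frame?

Transitive (axiom 4): yes — every two-step S-path is closed by a direct edge.
Reflexive (axiom T): yes — every world is S-related to itself.
Euclidean (axiom 5): no — b S a and b S c, but not a S c.
So F validates K, K4, S4; S5 would additionally require S to be Euclidean. The strongest is S4.

S4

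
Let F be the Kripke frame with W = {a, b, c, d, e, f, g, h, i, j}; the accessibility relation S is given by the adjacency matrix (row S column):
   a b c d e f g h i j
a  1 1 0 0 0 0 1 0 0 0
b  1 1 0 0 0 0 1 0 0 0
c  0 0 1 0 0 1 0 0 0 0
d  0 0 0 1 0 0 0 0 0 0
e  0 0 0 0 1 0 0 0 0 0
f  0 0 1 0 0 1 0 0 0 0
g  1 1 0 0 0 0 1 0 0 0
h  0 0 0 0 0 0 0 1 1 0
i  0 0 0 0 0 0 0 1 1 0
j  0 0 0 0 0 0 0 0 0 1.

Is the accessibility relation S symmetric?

Yes

Symmetric: yes — every pair in S has its reverse in S.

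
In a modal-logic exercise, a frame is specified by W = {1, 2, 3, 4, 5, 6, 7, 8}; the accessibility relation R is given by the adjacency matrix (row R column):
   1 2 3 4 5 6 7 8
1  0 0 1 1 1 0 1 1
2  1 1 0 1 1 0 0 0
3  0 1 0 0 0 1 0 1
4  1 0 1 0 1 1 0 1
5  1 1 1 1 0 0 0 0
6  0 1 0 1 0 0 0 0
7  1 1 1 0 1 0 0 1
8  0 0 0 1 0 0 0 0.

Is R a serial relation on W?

Yes

Serial: yes — every world has a successor (e.g. 1 R 3).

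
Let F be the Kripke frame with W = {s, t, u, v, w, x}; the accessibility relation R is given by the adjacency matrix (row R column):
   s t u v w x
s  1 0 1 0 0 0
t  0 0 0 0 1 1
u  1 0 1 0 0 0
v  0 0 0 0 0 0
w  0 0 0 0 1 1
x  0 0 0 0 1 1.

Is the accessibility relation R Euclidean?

Euclidean: yes — any two successors of a common world are R-related.

Yes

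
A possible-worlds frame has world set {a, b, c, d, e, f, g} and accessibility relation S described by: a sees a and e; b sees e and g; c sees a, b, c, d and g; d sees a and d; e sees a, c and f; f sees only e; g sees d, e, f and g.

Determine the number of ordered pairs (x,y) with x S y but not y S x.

11

Enumerating: (b,e), (b,g), (c,a), (c,b), (c,d), (c,g), (d,a), (e,c), (g,d), (g,e), (g,f).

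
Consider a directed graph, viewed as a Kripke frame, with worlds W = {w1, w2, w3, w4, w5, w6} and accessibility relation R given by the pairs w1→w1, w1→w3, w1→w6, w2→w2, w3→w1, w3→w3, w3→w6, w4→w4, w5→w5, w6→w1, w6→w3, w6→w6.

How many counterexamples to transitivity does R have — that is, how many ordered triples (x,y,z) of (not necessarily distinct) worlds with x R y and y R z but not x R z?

0

R is transitive; there are no such tuples.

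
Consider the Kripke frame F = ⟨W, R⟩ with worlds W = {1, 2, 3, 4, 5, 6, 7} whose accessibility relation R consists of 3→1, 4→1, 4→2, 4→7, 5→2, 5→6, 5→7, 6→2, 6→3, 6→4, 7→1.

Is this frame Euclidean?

No

Euclidean: no — 4 R 1 and 4 R 2, but not 1 R 2.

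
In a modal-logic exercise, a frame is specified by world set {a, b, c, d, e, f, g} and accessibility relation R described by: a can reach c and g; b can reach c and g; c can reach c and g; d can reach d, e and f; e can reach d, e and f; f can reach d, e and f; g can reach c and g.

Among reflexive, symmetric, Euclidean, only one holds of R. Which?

Reflexive: no — a is not related to itself.
Symmetric: no — a R c but not c R a.
Euclidean: yes — any two successors of a common world are R-related.
Only Euclidean holds.

Euclidean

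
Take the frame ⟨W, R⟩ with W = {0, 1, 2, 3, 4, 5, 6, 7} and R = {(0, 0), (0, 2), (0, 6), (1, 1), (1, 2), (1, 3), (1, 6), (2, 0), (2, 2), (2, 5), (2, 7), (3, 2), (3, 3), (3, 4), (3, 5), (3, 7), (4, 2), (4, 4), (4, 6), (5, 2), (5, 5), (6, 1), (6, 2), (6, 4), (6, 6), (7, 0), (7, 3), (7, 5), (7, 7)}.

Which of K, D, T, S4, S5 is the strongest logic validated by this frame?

Serial (axiom D): yes — every world has a successor (e.g. 0 R 0).
Reflexive (axiom T): yes — every world is R-related to itself.
Transitive (axiom 4): no — 0 R 2 and 2 R 5, but not 0 R 5.
Euclidean (axiom 5): no — 0 R 2 and 0 R 6, but not 2 R 6.
So F validates K, D, T; S4 would additionally require R to be transitive. The strongest is T.

T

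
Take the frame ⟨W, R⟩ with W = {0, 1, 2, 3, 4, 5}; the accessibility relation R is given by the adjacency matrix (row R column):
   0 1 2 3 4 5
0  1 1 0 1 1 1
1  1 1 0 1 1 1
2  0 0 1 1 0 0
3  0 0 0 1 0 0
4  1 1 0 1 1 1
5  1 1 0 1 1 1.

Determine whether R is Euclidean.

Euclidean: no — 0 R 3 and 0 R 1, but not 3 R 1.

No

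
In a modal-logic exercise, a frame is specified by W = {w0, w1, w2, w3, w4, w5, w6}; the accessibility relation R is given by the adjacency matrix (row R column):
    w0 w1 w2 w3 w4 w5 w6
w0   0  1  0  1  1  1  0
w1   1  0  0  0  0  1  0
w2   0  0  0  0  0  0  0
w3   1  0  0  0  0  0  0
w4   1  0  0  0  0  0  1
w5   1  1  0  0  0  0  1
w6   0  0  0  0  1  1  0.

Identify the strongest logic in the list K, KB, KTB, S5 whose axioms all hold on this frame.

KB

Symmetric (axiom B): yes — every pair in R has its reverse in R.
Reflexive (axiom T): no — w0 is not related to itself.
Euclidean (axiom 5): no — w0 R w1 and w0 R w3, but not w1 R w3.
So F validates K, KB; KTB would additionally require R to be reflexive. The strongest is KB.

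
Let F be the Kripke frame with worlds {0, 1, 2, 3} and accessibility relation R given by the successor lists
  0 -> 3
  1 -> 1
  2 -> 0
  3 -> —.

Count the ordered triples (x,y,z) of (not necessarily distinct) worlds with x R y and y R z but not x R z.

1

Enumerating: (2,0,3).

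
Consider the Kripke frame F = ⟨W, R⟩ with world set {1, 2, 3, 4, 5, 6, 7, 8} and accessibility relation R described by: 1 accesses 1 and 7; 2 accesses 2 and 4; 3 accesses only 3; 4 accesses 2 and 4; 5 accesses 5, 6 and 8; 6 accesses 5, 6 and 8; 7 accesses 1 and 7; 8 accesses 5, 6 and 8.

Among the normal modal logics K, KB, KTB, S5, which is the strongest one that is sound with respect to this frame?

S5

Symmetric (axiom B): yes — every pair in R has its reverse in R.
Reflexive (axiom T): yes — every world is R-related to itself.
Euclidean (axiom 5): yes — any two successors of a common world are R-related.
So F validates K, KB, KTB, S5. The strongest is S5.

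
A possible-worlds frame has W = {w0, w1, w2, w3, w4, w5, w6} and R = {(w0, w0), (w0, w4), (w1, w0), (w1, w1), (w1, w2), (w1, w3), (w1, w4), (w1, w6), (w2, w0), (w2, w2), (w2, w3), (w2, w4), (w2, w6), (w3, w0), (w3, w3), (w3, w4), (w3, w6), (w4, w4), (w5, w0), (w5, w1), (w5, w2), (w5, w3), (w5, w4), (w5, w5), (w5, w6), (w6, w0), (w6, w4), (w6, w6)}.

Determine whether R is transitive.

Transitive: yes — every two-step R-path is closed by a direct edge.

Yes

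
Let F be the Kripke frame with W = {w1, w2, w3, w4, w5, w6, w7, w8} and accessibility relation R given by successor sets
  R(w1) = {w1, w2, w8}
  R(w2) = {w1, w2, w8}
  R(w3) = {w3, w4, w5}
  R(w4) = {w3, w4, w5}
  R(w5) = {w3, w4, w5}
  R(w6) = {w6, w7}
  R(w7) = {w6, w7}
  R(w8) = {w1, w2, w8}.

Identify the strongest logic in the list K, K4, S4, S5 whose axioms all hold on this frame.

Transitive (axiom 4): yes — every two-step R-path is closed by a direct edge.
Reflexive (axiom T): yes — every world is R-related to itself.
Euclidean (axiom 5): yes — any two successors of a common world are R-related.
So F validates K, K4, S4, S5. The strongest is S5.

S5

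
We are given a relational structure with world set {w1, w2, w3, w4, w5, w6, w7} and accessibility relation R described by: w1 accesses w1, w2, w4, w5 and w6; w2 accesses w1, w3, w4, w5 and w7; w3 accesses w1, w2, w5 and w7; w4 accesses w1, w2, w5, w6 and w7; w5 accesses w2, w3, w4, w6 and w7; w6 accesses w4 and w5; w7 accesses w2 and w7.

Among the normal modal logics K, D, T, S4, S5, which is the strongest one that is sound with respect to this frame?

Serial (axiom D): yes — every world has a successor (e.g. w1 R w1).
Reflexive (axiom T): no — w2 is not related to itself.
Transitive (axiom 4): no — w1 R w2 and w2 R w3, but not w1 R w3.
Euclidean (axiom 5): no — w1 R w2 and w1 R w6, but not w2 R w6.
So F validates K, D; T would additionally require R to be reflexive. The strongest is D.

D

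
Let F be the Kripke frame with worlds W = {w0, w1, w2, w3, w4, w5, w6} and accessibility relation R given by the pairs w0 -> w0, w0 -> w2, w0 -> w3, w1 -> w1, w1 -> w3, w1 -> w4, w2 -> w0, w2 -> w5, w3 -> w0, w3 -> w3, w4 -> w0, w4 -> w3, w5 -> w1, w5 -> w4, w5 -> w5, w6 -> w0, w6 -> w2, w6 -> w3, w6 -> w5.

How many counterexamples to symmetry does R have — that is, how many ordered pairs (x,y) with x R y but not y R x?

11

Enumerating: (w1,w3), (w1,w4), (w2,w5), (w4,w0), (w4,w3), (w5,w1), (w5,w4), (w6,w0), (w6,w2), (w6,w3), (w6,w5).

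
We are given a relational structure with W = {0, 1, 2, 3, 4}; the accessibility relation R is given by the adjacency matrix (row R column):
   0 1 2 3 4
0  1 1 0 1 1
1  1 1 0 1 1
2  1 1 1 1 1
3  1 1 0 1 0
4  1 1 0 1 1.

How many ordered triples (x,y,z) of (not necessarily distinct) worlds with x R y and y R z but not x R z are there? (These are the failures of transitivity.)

Enumerating: (3,0,4), (3,1,4).

2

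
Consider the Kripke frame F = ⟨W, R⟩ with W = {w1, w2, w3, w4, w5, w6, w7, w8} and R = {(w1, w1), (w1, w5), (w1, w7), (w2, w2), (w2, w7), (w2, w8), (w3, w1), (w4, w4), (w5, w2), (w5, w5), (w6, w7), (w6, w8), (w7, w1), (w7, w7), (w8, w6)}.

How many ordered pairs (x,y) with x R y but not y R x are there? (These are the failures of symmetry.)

Enumerating: (w1,w5), (w2,w7), (w2,w8), (w3,w1), (w5,w2), (w6,w7).

6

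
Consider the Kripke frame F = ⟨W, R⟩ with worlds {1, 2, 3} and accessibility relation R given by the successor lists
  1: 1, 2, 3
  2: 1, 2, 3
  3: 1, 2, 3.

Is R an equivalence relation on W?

Yes

Reflexive: yes — every world is R-related to itself.
Symmetric: yes — every pair in R has its reverse in R.
Transitive: yes — every two-step R-path is closed by a direct edge.
So R is an equivalence relation.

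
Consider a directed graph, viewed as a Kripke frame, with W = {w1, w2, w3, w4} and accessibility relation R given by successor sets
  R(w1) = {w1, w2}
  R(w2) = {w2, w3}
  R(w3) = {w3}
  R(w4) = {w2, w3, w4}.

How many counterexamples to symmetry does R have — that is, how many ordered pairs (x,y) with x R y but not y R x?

Enumerating: (w1,w2), (w2,w3), (w4,w2), (w4,w3).

4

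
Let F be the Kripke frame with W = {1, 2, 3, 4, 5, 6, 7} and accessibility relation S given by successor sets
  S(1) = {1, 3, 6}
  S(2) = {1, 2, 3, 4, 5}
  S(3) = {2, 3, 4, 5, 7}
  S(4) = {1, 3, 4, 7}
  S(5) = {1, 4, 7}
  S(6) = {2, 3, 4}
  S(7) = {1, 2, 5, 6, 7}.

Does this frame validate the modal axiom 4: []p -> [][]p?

No

Axiom 4 corresponds to the accessibility relation being transitive.
Transitive: no — 1 S 3 and 3 S 2, but not 1 S 2.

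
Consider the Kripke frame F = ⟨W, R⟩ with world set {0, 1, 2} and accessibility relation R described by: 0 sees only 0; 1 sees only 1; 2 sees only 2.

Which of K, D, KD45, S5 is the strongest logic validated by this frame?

Serial (axiom D): yes — every world has a successor (e.g. 0 R 0).
Euclidean (axiom 5): yes — any two successors of a common world are R-related.
Transitive (axiom 4): yes — every two-step R-path is closed by a direct edge.
Reflexive (axiom T): yes — every world is R-related to itself.
So F validates K, D, KD45, S5. The strongest is S5.

S5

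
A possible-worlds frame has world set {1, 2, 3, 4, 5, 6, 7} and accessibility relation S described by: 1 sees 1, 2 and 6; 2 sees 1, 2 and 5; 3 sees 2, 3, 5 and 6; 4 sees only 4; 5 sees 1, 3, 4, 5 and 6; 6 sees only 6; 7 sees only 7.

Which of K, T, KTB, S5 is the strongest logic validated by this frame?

T

Reflexive (axiom T): yes — every world is S-related to itself.
Symmetric (axiom B): no — 1 S 6 but not 6 S 1.
Euclidean (axiom 5): no — 1 S 2 and 1 S 6, but not 2 S 6.
So F validates K, T; KTB would additionally require S to be symmetric. The strongest is T.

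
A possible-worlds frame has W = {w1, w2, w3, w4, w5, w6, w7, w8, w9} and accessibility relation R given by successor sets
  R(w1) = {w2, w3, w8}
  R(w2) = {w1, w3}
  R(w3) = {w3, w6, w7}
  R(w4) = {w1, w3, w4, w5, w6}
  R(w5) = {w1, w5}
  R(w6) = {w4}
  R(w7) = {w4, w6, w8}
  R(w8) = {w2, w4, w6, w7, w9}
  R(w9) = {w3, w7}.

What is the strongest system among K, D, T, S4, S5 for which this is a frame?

Serial (axiom D): yes — every world has a successor (e.g. w1 R w2).
Reflexive (axiom T): no — w1 is not related to itself.
Transitive (axiom 4): no — w1 R w3 and w3 R w6, but not w1 R w6.
Euclidean (axiom 5): no — w1 R w2 and w1 R w8, but not w2 R w8.
So F validates K, D; T would additionally require R to be reflexive. The strongest is D.

D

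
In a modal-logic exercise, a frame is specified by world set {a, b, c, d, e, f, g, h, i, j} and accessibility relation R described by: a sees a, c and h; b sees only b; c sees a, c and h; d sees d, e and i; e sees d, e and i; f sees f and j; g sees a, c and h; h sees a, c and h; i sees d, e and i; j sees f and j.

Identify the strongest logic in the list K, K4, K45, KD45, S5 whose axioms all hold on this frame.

KD45

Transitive (axiom 4): yes — every two-step R-path is closed by a direct edge.
Euclidean (axiom 5): yes — any two successors of a common world are R-related.
Serial (axiom D): yes — every world has a successor (e.g. a R a).
Reflexive (axiom T): no — g is not related to itself.
So F validates K, K4, K45, KD45; S5 would additionally require R to be reflexive. The strongest is KD45.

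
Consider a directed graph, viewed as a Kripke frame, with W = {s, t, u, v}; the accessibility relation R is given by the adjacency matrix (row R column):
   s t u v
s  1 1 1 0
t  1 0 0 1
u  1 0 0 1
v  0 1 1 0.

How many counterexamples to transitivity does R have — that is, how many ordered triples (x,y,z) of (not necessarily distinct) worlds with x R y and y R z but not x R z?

Enumerating: (s,t,v), (s,u,v), (t,s,t), (t,s,u), (t,v,t), (t,v,u), (u,s,t), (u,s,u), (u,v,t), (u,v,u), (v,t,s), (v,t,v), (v,u,s), (v,u,v).

14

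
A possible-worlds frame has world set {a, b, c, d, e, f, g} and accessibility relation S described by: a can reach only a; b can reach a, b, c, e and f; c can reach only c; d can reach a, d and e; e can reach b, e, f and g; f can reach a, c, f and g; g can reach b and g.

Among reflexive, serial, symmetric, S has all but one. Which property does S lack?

symmetric

Reflexive: yes — every world is S-related to itself.
Serial: yes — every world has a successor (e.g. a S a).
Symmetric: no — b S a but not a S b.
Only symmetric fails.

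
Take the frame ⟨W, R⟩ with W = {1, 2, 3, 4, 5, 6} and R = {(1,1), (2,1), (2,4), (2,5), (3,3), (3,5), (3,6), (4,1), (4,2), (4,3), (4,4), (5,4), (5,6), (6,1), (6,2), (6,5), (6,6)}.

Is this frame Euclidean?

Euclidean: no — 2 R 1 and 2 R 4, but not 1 R 4.

No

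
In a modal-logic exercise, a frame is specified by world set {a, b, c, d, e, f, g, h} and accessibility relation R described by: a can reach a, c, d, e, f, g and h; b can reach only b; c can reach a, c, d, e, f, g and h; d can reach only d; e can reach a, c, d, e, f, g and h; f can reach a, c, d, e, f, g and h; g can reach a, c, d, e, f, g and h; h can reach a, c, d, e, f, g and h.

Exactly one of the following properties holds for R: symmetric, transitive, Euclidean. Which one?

Symmetric: no — a R d but not d R a.
Transitive: yes — every two-step R-path is closed by a direct edge.
Euclidean: no — a R d and a R c, but not d R c.
Only transitive holds.

transitive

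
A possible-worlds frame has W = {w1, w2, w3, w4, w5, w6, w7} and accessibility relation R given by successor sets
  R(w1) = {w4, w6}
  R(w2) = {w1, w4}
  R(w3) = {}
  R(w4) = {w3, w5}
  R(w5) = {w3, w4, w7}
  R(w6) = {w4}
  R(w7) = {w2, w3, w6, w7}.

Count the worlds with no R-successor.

Enumerating: w3.

1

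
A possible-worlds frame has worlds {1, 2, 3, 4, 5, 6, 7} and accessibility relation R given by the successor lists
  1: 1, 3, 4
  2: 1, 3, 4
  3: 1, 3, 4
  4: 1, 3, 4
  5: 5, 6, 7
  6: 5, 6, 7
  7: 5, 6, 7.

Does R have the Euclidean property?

Yes

Euclidean: yes — any two successors of a common world are R-related.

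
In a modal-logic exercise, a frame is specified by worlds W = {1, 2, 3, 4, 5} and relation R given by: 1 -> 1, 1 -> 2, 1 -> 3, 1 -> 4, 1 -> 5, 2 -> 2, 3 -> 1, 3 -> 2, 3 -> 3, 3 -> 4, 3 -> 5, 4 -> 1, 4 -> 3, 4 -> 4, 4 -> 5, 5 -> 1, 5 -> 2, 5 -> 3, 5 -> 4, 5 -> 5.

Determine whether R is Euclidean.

Euclidean: no — 1 R 2 and 1 R 3, but not 2 R 3.

No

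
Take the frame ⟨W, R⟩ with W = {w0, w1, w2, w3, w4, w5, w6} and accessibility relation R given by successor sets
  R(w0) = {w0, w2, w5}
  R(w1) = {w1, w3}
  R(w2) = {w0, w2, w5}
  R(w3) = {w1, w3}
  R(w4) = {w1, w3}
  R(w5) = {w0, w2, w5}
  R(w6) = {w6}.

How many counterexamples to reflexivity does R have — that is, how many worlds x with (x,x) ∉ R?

Enumerating: w4.

1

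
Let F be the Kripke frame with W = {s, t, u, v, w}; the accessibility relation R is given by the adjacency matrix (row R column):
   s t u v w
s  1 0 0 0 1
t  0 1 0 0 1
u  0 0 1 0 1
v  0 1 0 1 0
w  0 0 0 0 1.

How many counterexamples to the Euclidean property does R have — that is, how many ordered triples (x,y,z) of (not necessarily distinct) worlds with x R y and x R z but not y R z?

Enumerating: (s,w,s), (t,w,t), (u,w,u), (v,t,v).

4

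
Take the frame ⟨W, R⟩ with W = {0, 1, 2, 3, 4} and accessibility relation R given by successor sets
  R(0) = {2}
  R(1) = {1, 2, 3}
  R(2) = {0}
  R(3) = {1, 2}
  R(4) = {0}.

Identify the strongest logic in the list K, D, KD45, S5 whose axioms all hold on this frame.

D

Serial (axiom D): yes — every world has a successor (e.g. 0 R 2).
Euclidean (axiom 5): no — 1 R 2 and 1 R 3, but not 2 R 3.
Transitive (axiom 4): no — 1 R 2 and 2 R 0, but not 1 R 0.
Reflexive (axiom T): no — 0 is not related to itself.
So F validates K, D; KD45 would additionally require R to be Euclidean and transitive. The strongest is D.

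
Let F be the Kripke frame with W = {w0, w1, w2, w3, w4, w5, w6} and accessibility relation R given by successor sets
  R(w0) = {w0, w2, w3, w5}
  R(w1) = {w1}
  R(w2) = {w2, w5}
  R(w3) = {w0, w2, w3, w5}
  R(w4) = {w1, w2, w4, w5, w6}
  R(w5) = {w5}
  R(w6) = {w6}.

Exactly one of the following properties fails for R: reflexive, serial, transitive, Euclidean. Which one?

Euclidean

Reflexive: yes — every world is R-related to itself.
Serial: yes — every world has a successor (e.g. w0 R w0).
Transitive: yes — every two-step R-path is closed by a direct edge.
Euclidean: no — w0 R w2 and w0 R w3, but not w2 R w3.
Only Euclidean fails.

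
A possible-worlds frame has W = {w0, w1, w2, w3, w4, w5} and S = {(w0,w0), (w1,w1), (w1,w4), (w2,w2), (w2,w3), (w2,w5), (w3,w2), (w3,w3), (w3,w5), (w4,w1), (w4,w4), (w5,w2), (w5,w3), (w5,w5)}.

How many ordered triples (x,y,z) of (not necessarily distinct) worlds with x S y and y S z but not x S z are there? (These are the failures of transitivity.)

S is transitive; there are no such tuples.

0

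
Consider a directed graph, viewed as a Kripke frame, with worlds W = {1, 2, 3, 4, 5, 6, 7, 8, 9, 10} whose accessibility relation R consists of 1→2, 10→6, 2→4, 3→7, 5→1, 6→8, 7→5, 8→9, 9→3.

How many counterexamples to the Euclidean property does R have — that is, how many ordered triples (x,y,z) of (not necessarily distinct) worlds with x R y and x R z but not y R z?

Enumerating: (1,2,2), (10,6,6), (2,4,4), (3,7,7), (5,1,1), (6,8,8), (7,5,5), (8,9,9), (9,3,3).

9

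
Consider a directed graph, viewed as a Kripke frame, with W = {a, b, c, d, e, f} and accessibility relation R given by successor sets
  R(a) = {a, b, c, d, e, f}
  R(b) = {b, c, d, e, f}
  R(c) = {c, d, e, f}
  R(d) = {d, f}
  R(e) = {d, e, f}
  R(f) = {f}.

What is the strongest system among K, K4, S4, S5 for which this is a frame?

S4

Transitive (axiom 4): yes — every two-step R-path is closed by a direct edge.
Reflexive (axiom T): yes — every world is R-related to itself.
Euclidean (axiom 5): no — a R c and a R b, but not c R b.
So F validates K, K4, S4; S5 would additionally require R to be Euclidean. The strongest is S4.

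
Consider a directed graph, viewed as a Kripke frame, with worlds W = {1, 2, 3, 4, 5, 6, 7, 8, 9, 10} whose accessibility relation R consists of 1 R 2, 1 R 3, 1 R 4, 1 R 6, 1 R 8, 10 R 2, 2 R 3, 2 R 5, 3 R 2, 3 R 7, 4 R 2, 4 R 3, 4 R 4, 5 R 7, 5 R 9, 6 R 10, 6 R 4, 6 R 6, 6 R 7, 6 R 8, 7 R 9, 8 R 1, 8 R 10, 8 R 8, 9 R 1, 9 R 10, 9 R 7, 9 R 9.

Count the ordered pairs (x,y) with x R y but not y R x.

Enumerating: (1,2), (1,3), (1,4), (1,6), (10,2), (2,5), (3,7), (4,2), (4,3), (5,7), (5,9), (6,10), (6,4), (6,7), (6,8), (8,10), (9,1), (9,10).

18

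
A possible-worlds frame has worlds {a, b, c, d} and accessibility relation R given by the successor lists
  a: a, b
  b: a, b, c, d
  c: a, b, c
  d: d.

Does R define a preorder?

No

Reflexive: yes — every world is R-related to itself.
Transitive: no — a R b and b R c, but not a R c.
So R is not a preorder.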